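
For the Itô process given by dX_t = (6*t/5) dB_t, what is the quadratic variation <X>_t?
<X>_t = 12*t^3/25

For an Itô process dX_t = a(t) dt + b(t) dB_t, the quadratic variation is <X>_t = int_0^t b(s)^2 ds (the drift term does not contribute). Here b(s) = 6*s/5, so
  b(s)^2 = 36*s^2/25.
Integrating from 0 to t:
  <X>_t = int_0^t (36*s^2/25) ds = 12*t^3/25.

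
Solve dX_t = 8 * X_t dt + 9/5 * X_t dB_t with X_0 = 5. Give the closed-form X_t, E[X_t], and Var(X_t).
X_t = 5 * exp((319/50) t + (9/5) B_t); E[X_t] = 5*exp(8*t); Var(X_t) = 25*(exp(81*t/25) - 1)*exp(16*t)

For GBM dX = mu X dt + sigma X dB with X_0 = x_0, apply Itô to Y = log X: dY = (mu - sigma^2/2) dt + sigma dB, so Y_t = log(x_0) + (mu - sigma^2/2) t + sigma B_t and hence X_t = x_0 * exp((mu - sigma^2/2) t + sigma B_t).
With mu = 8, sigma = 9/5, x_0 = 5, this gives:
  X_t = 5 * exp((319/50) * t + (9/5) * B_t).
Since sigma*B_t ~ Normal(0, sigma^2 t), E[exp(sigma*B_t)] = exp(sigma^2 t / 2); so E[X_t] = x_0 * exp((mu - sigma^2/2) t) * exp(sigma^2 t / 2) = x_0 * exp(mu t) = 5*exp(8*t).
Var(X_t) = E[X_t^2] - (E[X_t])^2 = x_0^2 * exp(2 mu t) * (exp(sigma^2 t) - 1) = 25*(exp(81*t/25) - 1)*exp(16*t).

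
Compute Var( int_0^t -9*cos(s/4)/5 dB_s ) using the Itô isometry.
Var = 81*t/50 + 81*sin(t/2)/25

The Itô integral of a deterministic integrand f(s) has mean 0 because each increment f(s) * (B_{s+ds} - B_s) has mean 0. By the Itô isometry:
  Var( int_0^t f(s) dB_s ) = E[ (int_0^t f(s) dB_s)^2 ] = int_0^t f(s)^2 ds.
Here f(s) = -9*cos(s/4)/5, so f(s)^2 = 81*cos(s/4)^2/25. Integrate:
  int_0^t (81*cos(s/4)^2/25) ds = 81*t/50 + 81*sin(t/2)/25.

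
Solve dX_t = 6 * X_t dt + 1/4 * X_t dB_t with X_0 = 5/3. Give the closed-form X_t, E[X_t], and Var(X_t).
X_t = 5/3 * exp((191/32) t + (1/4) B_t); E[X_t] = 5*exp(6*t)/3; Var(X_t) = 25*(exp(t/16) - 1)*exp(12*t)/9

For GBM dX = mu X dt + sigma X dB with X_0 = x_0, apply Itô to Y = log X: dY = (mu - sigma^2/2) dt + sigma dB, so Y_t = log(x_0) + (mu - sigma^2/2) t + sigma B_t and hence X_t = x_0 * exp((mu - sigma^2/2) t + sigma B_t).
With mu = 6, sigma = 1/4, x_0 = 5/3, this gives:
  X_t = 5/3 * exp((191/32) * t + (1/4) * B_t).
Since sigma*B_t ~ Normal(0, sigma^2 t), E[exp(sigma*B_t)] = exp(sigma^2 t / 2); so E[X_t] = x_0 * exp((mu - sigma^2/2) t) * exp(sigma^2 t / 2) = x_0 * exp(mu t) = 5*exp(6*t)/3.
Var(X_t) = E[X_t^2] - (E[X_t])^2 = x_0^2 * exp(2 mu t) * (exp(sigma^2 t) - 1) = 25*(exp(t/16) - 1)*exp(12*t)/9.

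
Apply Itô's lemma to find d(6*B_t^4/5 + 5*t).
d(6*B_t^4/5 + 5*t) = (36*B_t^2/5 + 5) dt + (24*B_t^3/5) dB_t

Itô's formula for f(t, x): d f(t, B_t) = (f_t + (1/2) f_xx) dt + f_x dB_t. Compute partials of f(t, x) = 5*t + 6*x^4/5:
  f_t(t,x)  = 5
  f_x(t,x)  = 24*x^3/5
  f_xx(t,x) = 72*x^2/5
Assemble drift = f_t + (1/2) f_xx = 36*x^2/5 + 5 and diffusion = f_x = 24*x^3/5. Substituting x = B_t:
  d(6*B_t^4/5 + 5*t) = (36*B_t^2/5 + 5) dt + (24*B_t^3/5) dB_t.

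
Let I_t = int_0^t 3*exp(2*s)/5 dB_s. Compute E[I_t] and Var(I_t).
E[I_t] = 0; Var(I_t) = 9*exp(4*t)/100 - 9/100

The Itô integral of a deterministic integrand f(s) has mean 0 because each increment f(s) * (B_{s+ds} - B_s) has mean 0. By the Itô isometry:
  Var( int_0^t f(s) dB_s ) = E[ (int_0^t f(s) dB_s)^2 ] = int_0^t f(s)^2 ds.
Here f(s) = 3*exp(2*s)/5, so f(s)^2 = 9*exp(4*s)/25. Integrate:
  int_0^t (9*exp(4*s)/25) ds = 9*exp(4*t)/100 - 9/100.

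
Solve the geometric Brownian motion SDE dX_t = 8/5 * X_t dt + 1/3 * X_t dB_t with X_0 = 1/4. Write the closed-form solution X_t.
X_t = 1/4 * exp((139/90) * t + (1/3) * B_t)

For GBM dX = mu X dt + sigma X dB with X_0 = x_0, apply Itô to Y = log X: dY = (mu - sigma^2/2) dt + sigma dB, so Y_t = log(x_0) + (mu - sigma^2/2) t + sigma B_t and hence X_t = x_0 * exp((mu - sigma^2/2) t + sigma B_t).
With mu = 8/5, sigma = 1/3, x_0 = 1/4, this gives:
  X_t = 1/4 * exp((139/90) * t + (1/3) * B_t).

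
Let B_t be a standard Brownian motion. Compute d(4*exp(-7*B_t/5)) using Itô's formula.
d(4*exp(-7*B_t/5)) = (98*exp(-7*B_t/5)/25) dt + (-28*exp(-7*B_t/5)/5) dB_t

Itô's formula for f(B_t) gives d f(B_t) = f'(B_t) dB_t + (1/2) f''(B_t) dt. Compute derivatives of f(x) = 4*exp(-7*x/5):
  f'(x)  = -28*exp(-7*x/5)/5
  f''(x) = 196*exp(-7*x/5)/25
Substitute x = B_t and multiply the f'' term by 1/2:
  drift     = (1/2) * (196*exp(-7*x/5)/25) evaluated at B_t = 98*exp(-7*B_t/5)/25
  diffusion = (-28*exp(-7*x/5)/5) evaluated at B_t = -28*exp(-7*B_t/5)/5
Therefore d(4*exp(-7*B_t/5)) = (98*exp(-7*B_t/5)/25) dt + (-28*exp(-7*B_t/5)/5) dB_t.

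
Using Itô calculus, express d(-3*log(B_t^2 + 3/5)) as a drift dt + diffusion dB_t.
d(-3*log(B_t^2 + 3/5)) = (15*(5*B_t^2 - 3)/(5*B_t^2 + 3)^2) dt + (-30*B_t/(5*B_t^2 + 3)) dB_t

Itô's formula for f(B_t) gives d f(B_t) = f'(B_t) dB_t + (1/2) f''(B_t) dt. Compute derivatives of f(x) = -3*log(x^2 + 3/5):
  f'(x)  = -30*x/(5*x^2 + 3)
  f''(x) = 30*(5*x^2 - 3)/(5*x^2 + 3)^2
Substitute x = B_t and multiply the f'' term by 1/2:
  drift     = (1/2) * (30*(5*x^2 - 3)/(5*x^2 + 3)^2) evaluated at B_t = 15*(5*B_t^2 - 3)/(5*B_t^2 + 3)^2
  diffusion = (-30*x/(5*x^2 + 3)) evaluated at B_t = -30*B_t/(5*B_t^2 + 3)
Therefore d(-3*log(B_t^2 + 3/5)) = (15*(5*B_t^2 - 3)/(5*B_t^2 + 3)^2) dt + (-30*B_t/(5*B_t^2 + 3)) dB_t.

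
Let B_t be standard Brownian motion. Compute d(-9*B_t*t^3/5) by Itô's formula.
d(-9*B_t*t^3/5) = (-27*B_t*t^2/5) dt + (-9*t^3/5) dB_t

Itô's formula for f(t, x): d f(t, B_t) = (f_t + (1/2) f_xx) dt + f_x dB_t. Compute partials of f(t, x) = -9*t^3*x/5:
  f_t(t,x)  = -27*t^2*x/5
  f_x(t,x)  = -9*t^3/5
  f_xx(t,x) = 0
Assemble drift = f_t + (1/2) f_xx = -27*t^2*x/5 and diffusion = f_x = -9*t^3/5. Substituting x = B_t:
  d(-9*B_t*t^3/5) = (-27*B_t*t^2/5) dt + (-9*t^3/5) dB_t.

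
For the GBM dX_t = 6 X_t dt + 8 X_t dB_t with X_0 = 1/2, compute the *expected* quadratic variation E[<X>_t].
E[<X>_t] = 4*exp(76*t)/19 - 4/19

<X>_t = int_0^t (8 * X_s)^2 ds. Taking expectation inside the integral: E[<X>_t] = 8^2 * int_0^t E[X_s^2] ds. For GBM, E[X_s^2] = x_0^2 * exp((2 mu + sigma^2) s). Integrating:
  E[<X>_t] = 8^2 * (1/2)^2 * (exp((2*6 + 8^2) t) - 1) / (2*6 + 8^2)
           = 8^2 * (1/2)^2 * (exp(76 t) - 1) / 76 = 4*exp(76*t)/19 - 4/19.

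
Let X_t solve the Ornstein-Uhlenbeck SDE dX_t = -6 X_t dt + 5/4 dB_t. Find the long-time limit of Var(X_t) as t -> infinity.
lim Var(X_t) = 25/192

The OU SDE dX = -theta X dt + sigma dB admits the integrating factor exp(theta t): d(exp(theta t) X_t) = sigma exp(theta t) dB_t. Integrating from 0 to t gives X_t = x_0 * exp(-theta t) + sigma * int_0^t exp(-theta (t-s)) dB_s for any initial x_0. The Itô integral has variance (by the Itô isometry) sigma^2 * int_0^t exp(-2 theta (t - s)) ds = sigma^2 * (1 - exp(-2 theta t)) / (2 theta), independent of x_0.
With theta = 6, sigma = 5/4:
  Var(X_t) = (5/4)^2 * (1 - exp(-2*6 t)) / (2 * 6) = 25/192 - 25*exp(-12*t)/192.
As t -> infinity, exp(-2*6 t) -> 0, so the stationary variance is sigma^2 / (2 theta) = 25/192.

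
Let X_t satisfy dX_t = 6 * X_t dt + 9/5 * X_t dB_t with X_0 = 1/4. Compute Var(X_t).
Var(X_t) = (exp(81*t/25) - 1)*exp(12*t)/16

For GBM dX = mu X dt + sigma X dB with X_0 = x_0, apply Itô to Y = log X: dY = (mu - sigma^2/2) dt + sigma dB, so Y_t = log(x_0) + (mu - sigma^2/2) t + sigma B_t and hence X_t = x_0 * exp((mu - sigma^2/2) t + sigma B_t).
With mu = 6, sigma = 9/5, x_0 = 1/4, this gives:
  X_t = 1/4 * exp((219/50) * t + (9/5) * B_t).
Since sigma*B_t ~ Normal(0, sigma^2 t), E[exp(sigma*B_t)] = exp(sigma^2 t / 2); so E[X_t] = x_0 * exp((mu - sigma^2/2) t) * exp(sigma^2 t / 2) = x_0 * exp(mu t) = exp(6*t)/4.
Var(X_t) = E[X_t^2] - (E[X_t])^2 = x_0^2 * exp(2 mu t) * (exp(sigma^2 t) - 1) = (exp(81*t/25) - 1)*exp(12*t)/16.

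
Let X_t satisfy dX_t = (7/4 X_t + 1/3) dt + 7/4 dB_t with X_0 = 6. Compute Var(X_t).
Var(X_t) = 7*exp(7*t/2)/8 - 7/8

The variance V(t) = Var(X_t) satisfies V'(t) = 2 a V(t) + c^2 with V(0) = 0 (drift coefficient is linear in X, diffusion is constant). With a = 7/4, c = 7/4, the solution is
  V(t) = (c^2 / (2 a)) * (exp(2 a t) - 1)
       = ((7/4)^2 / (2*(7/4))) * (exp((7/2) t) - 1)
       = 7*exp(7*t/2)/8 - 7/8.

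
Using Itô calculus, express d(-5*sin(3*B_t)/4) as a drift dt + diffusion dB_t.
d(-5*sin(3*B_t)/4) = (45*sin(3*B_t)/8) dt + (-15*cos(3*B_t)/4) dB_t

Itô's formula for f(B_t) gives d f(B_t) = f'(B_t) dB_t + (1/2) f''(B_t) dt. Compute derivatives of f(x) = -5*sin(3*x)/4:
  f'(x)  = -15*cos(3*x)/4
  f''(x) = 45*sin(3*x)/4
Substitute x = B_t and multiply the f'' term by 1/2:
  drift     = (1/2) * (45*sin(3*x)/4) evaluated at B_t = 45*sin(3*B_t)/8
  diffusion = (-15*cos(3*x)/4) evaluated at B_t = -15*cos(3*B_t)/4
Therefore d(-5*sin(3*B_t)/4) = (45*sin(3*B_t)/8) dt + (-15*cos(3*B_t)/4) dB_t.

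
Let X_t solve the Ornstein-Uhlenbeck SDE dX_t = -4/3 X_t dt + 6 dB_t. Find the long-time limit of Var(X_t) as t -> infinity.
lim Var(X_t) = 27/2

The OU SDE dX = -theta X dt + sigma dB admits the integrating factor exp(theta t): d(exp(theta t) X_t) = sigma exp(theta t) dB_t. Integrating from 0 to t gives X_t = x_0 * exp(-theta t) + sigma * int_0^t exp(-theta (t-s)) dB_s for any initial x_0. The Itô integral has variance (by the Itô isometry) sigma^2 * int_0^t exp(-2 theta (t - s)) ds = sigma^2 * (1 - exp(-2 theta t)) / (2 theta), independent of x_0.
With theta = 4/3, sigma = 6:
  Var(X_t) = (6)^2 * (1 - exp(-2*4/3 t)) / (2 * 4/3) = 27/2 - 27*exp(-8*t/3)/2.
As t -> infinity, exp(-2*4/3 t) -> 0, so the stationary variance is sigma^2 / (2 theta) = 27/2.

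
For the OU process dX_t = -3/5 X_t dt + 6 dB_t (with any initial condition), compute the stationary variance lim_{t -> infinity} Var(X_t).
lim Var(X_t) = 30

The OU SDE dX = -theta X dt + sigma dB admits the integrating factor exp(theta t): d(exp(theta t) X_t) = sigma exp(theta t) dB_t. Integrating from 0 to t gives X_t = x_0 * exp(-theta t) + sigma * int_0^t exp(-theta (t-s)) dB_s for any initial x_0. The Itô integral has variance (by the Itô isometry) sigma^2 * int_0^t exp(-2 theta (t - s)) ds = sigma^2 * (1 - exp(-2 theta t)) / (2 theta), independent of x_0.
With theta = 3/5, sigma = 6:
  Var(X_t) = (6)^2 * (1 - exp(-2*3/5 t)) / (2 * 3/5) = 30 - 30*exp(-6*t/5).
As t -> infinity, exp(-2*3/5 t) -> 0, so the stationary variance is sigma^2 / (2 theta) = 30.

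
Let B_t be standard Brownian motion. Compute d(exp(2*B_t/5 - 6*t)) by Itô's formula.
d(exp(2*B_t/5 - 6*t)) = (-148*exp(2*B_t/5 - 6*t)/25) dt + (2*exp(2*B_t/5 - 6*t)/5) dB_t

Itô's formula for f(t, x): d f(t, B_t) = (f_t + (1/2) f_xx) dt + f_x dB_t. Compute partials of f(t, x) = exp(-6*t + 2*x/5):
  f_t(t,x)  = -6*exp(-6*t + 2*x/5)
  f_x(t,x)  = 2*exp(-6*t + 2*x/5)/5
  f_xx(t,x) = 4*exp(-6*t + 2*x/5)/25
Assemble drift = f_t + (1/2) f_xx = -148*exp(-6*t + 2*x/5)/25 and diffusion = f_x = 2*exp(-6*t + 2*x/5)/5. Substituting x = B_t:
  d(exp(2*B_t/5 - 6*t)) = (-148*exp(2*B_t/5 - 6*t)/25) dt + (2*exp(2*B_t/5 - 6*t)/5) dB_t.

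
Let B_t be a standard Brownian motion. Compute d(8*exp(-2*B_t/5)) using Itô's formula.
d(8*exp(-2*B_t/5)) = (16*exp(-2*B_t/5)/25) dt + (-16*exp(-2*B_t/5)/5) dB_t

Itô's formula for f(B_t) gives d f(B_t) = f'(B_t) dB_t + (1/2) f''(B_t) dt. Compute derivatives of f(x) = 8*exp(-2*x/5):
  f'(x)  = -16*exp(-2*x/5)/5
  f''(x) = 32*exp(-2*x/5)/25
Substitute x = B_t and multiply the f'' term by 1/2:
  drift     = (1/2) * (32*exp(-2*x/5)/25) evaluated at B_t = 16*exp(-2*B_t/5)/25
  diffusion = (-16*exp(-2*x/5)/5) evaluated at B_t = -16*exp(-2*B_t/5)/5
Therefore d(8*exp(-2*B_t/5)) = (16*exp(-2*B_t/5)/25) dt + (-16*exp(-2*B_t/5)/5) dB_t.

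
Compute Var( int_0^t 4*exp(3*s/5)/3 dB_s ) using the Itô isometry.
Var = 40*exp(6*t/5)/27 - 40/27

The Itô integral of a deterministic integrand f(s) has mean 0 because each increment f(s) * (B_{s+ds} - B_s) has mean 0. By the Itô isometry:
  Var( int_0^t f(s) dB_s ) = E[ (int_0^t f(s) dB_s)^2 ] = int_0^t f(s)^2 ds.
Here f(s) = 4*exp(3*s/5)/3, so f(s)^2 = 16*exp(6*s/5)/9. Integrate:
  int_0^t (16*exp(6*s/5)/9) ds = 40*exp(6*t/5)/27 - 40/27.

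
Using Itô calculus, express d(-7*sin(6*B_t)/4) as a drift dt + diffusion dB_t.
d(-7*sin(6*B_t)/4) = (63*sin(6*B_t)/2) dt + (-21*cos(6*B_t)/2) dB_t

Itô's formula for f(B_t) gives d f(B_t) = f'(B_t) dB_t + (1/2) f''(B_t) dt. Compute derivatives of f(x) = -7*sin(6*x)/4:
  f'(x)  = -21*cos(6*x)/2
  f''(x) = 63*sin(6*x)
Substitute x = B_t and multiply the f'' term by 1/2:
  drift     = (1/2) * (63*sin(6*x)) evaluated at B_t = 63*sin(6*B_t)/2
  diffusion = (-21*cos(6*x)/2) evaluated at B_t = -21*cos(6*B_t)/2
Therefore d(-7*sin(6*B_t)/4) = (63*sin(6*B_t)/2) dt + (-21*cos(6*B_t)/2) dB_t.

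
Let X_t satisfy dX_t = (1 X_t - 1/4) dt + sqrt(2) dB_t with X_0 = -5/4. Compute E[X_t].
E[X_t] = 1/4 - 3*exp(t)/2

Taking expectations and using E[dB_t] = 0, the mean m(t) = E[X_t] satisfies the ODE m'(t) = a m(t) + b with m(0) = x_0. With a = 1, b = -1/4, x_0 = -5/4, the solution is
  m(t) = x_0 * exp(a t) + (b/a) * (exp(a t) - 1)
       = (-5/4) * exp(1 t) + ((-1/4)/1) * (exp(1 t) - 1)
       = 1/4 - 3*exp(t)/2.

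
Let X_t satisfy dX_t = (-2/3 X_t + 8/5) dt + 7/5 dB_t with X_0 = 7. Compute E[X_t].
E[X_t] = 12/5 + 23*exp(-2*t/3)/5

Taking expectations and using E[dB_t] = 0, the mean m(t) = E[X_t] satisfies the ODE m'(t) = a m(t) + b with m(0) = x_0. With a = -2/3, b = 8/5, x_0 = 7, the solution is
  m(t) = x_0 * exp(a t) + (b/a) * (exp(a t) - 1)
       = 7 * exp((-2/3) t) + ((8/5)/(-2/3)) * (exp((-2/3) t) - 1)
       = 12/5 + 23*exp(-2*t/3)/5.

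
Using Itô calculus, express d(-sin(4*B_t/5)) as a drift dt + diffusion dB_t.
d(-sin(4*B_t/5)) = (8*sin(4*B_t/5)/25) dt + (-4*cos(4*B_t/5)/5) dB_t

Itô's formula for f(B_t) gives d f(B_t) = f'(B_t) dB_t + (1/2) f''(B_t) dt. Compute derivatives of f(x) = -sin(4*x/5):
  f'(x)  = -4*cos(4*x/5)/5
  f''(x) = 16*sin(4*x/5)/25
Substitute x = B_t and multiply the f'' term by 1/2:
  drift     = (1/2) * (16*sin(4*x/5)/25) evaluated at B_t = 8*sin(4*B_t/5)/25
  diffusion = (-4*cos(4*x/5)/5) evaluated at B_t = -4*cos(4*B_t/5)/5
Therefore d(-sin(4*B_t/5)) = (8*sin(4*B_t/5)/25) dt + (-4*cos(4*B_t/5)/5) dB_t.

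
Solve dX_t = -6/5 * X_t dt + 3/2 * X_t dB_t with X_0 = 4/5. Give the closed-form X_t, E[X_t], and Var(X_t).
X_t = 4/5 * exp((-93/40) t + (3/2) B_t); E[X_t] = 4*exp(-6*t/5)/5; Var(X_t) = (16*exp(9*t/4) - 16)*exp(-12*t/5)/25

For GBM dX = mu X dt + sigma X dB with X_0 = x_0, apply Itô to Y = log X: dY = (mu - sigma^2/2) dt + sigma dB, so Y_t = log(x_0) + (mu - sigma^2/2) t + sigma B_t and hence X_t = x_0 * exp((mu - sigma^2/2) t + sigma B_t).
With mu = -6/5, sigma = 3/2, x_0 = 4/5, this gives:
  X_t = 4/5 * exp((-93/40) * t + (3/2) * B_t).
Since sigma*B_t ~ Normal(0, sigma^2 t), E[exp(sigma*B_t)] = exp(sigma^2 t / 2); so E[X_t] = x_0 * exp((mu - sigma^2/2) t) * exp(sigma^2 t / 2) = x_0 * exp(mu t) = 4*exp(-6*t/5)/5.
Var(X_t) = E[X_t^2] - (E[X_t])^2 = x_0^2 * exp(2 mu t) * (exp(sigma^2 t) - 1) = (16*exp(9*t/4) - 16)*exp(-12*t/5)/25.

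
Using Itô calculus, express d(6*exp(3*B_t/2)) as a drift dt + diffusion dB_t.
d(6*exp(3*B_t/2)) = (27*exp(3*B_t/2)/4) dt + (9*exp(3*B_t/2)) dB_t

Itô's formula for f(B_t) gives d f(B_t) = f'(B_t) dB_t + (1/2) f''(B_t) dt. Compute derivatives of f(x) = 6*exp(3*x/2):
  f'(x)  = 9*exp(3*x/2)
  f''(x) = 27*exp(3*x/2)/2
Substitute x = B_t and multiply the f'' term by 1/2:
  drift     = (1/2) * (27*exp(3*x/2)/2) evaluated at B_t = 27*exp(3*B_t/2)/4
  diffusion = (9*exp(3*x/2)) evaluated at B_t = 9*exp(3*B_t/2)
Therefore d(6*exp(3*B_t/2)) = (27*exp(3*B_t/2)/4) dt + (9*exp(3*B_t/2)) dB_t.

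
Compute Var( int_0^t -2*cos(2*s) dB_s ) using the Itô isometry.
Var = 2*t + sin(4*t)/2

The Itô integral of a deterministic integrand f(s) has mean 0 because each increment f(s) * (B_{s+ds} - B_s) has mean 0. By the Itô isometry:
  Var( int_0^t f(s) dB_s ) = E[ (int_0^t f(s) dB_s)^2 ] = int_0^t f(s)^2 ds.
Here f(s) = -2*cos(2*s), so f(s)^2 = 4*cos(2*s)^2. Integrate:
  int_0^t (4*cos(2*s)^2) ds = 2*t + sin(4*t)/2.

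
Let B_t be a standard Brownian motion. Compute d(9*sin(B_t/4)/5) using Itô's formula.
d(9*sin(B_t/4)/5) = (-9*sin(B_t/4)/160) dt + (9*cos(B_t/4)/20) dB_t

Itô's formula for f(B_t) gives d f(B_t) = f'(B_t) dB_t + (1/2) f''(B_t) dt. Compute derivatives of f(x) = 9*sin(x/4)/5:
  f'(x)  = 9*cos(x/4)/20
  f''(x) = -9*sin(x/4)/80
Substitute x = B_t and multiply the f'' term by 1/2:
  drift     = (1/2) * (-9*sin(x/4)/80) evaluated at B_t = -9*sin(B_t/4)/160
  diffusion = (9*cos(x/4)/20) evaluated at B_t = 9*cos(B_t/4)/20
Therefore d(9*sin(B_t/4)/5) = (-9*sin(B_t/4)/160) dt + (9*cos(B_t/4)/20) dB_t.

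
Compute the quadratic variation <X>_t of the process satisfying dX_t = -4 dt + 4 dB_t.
<X>_t = 16*t

For an Itô process dX_t = a(t) dt + b(t) dB_t, the quadratic variation is <X>_t = int_0^t b(s)^2 ds (the drift term does not contribute). Here b(s) = 4, so
  b(s)^2 = 16.
Integrating from 0 to t:
  <X>_t = int_0^t (16) ds = 16*t.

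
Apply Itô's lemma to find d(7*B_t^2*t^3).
d(7*B_t^2*t^3) = (7*t^2*(3*B_t^2 + t)) dt + (14*B_t*t^3) dB_t

Itô's formula for f(t, x): d f(t, B_t) = (f_t + (1/2) f_xx) dt + f_x dB_t. Compute partials of f(t, x) = 7*t^3*x^2:
  f_t(t,x)  = 21*t^2*x^2
  f_x(t,x)  = 14*t^3*x
  f_xx(t,x) = 14*t^3
Assemble drift = f_t + (1/2) f_xx = 7*t^2*(t + 3*x^2) and diffusion = f_x = 14*t^3*x. Substituting x = B_t:
  d(7*B_t^2*t^3) = (7*t^2*(3*B_t^2 + t)) dt + (14*B_t*t^3) dB_t.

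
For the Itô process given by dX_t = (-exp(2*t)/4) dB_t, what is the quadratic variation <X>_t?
<X>_t = exp(4*t)/64 - 1/64

For an Itô process dX_t = a(t) dt + b(t) dB_t, the quadratic variation is <X>_t = int_0^t b(s)^2 ds (the drift term does not contribute). Here b(s) = -exp(2*s)/4, so
  b(s)^2 = exp(4*s)/16.
Integrating from 0 to t:
  <X>_t = int_0^t (exp(4*s)/16) ds = exp(4*t)/64 - 1/64.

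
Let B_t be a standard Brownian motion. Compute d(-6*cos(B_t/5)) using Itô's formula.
d(-6*cos(B_t/5)) = (3*cos(B_t/5)/25) dt + (6*sin(B_t/5)/5) dB_t

Itô's formula for f(B_t) gives d f(B_t) = f'(B_t) dB_t + (1/2) f''(B_t) dt. Compute derivatives of f(x) = -6*cos(x/5):
  f'(x)  = 6*sin(x/5)/5
  f''(x) = 6*cos(x/5)/25
Substitute x = B_t and multiply the f'' term by 1/2:
  drift     = (1/2) * (6*cos(x/5)/25) evaluated at B_t = 3*cos(B_t/5)/25
  diffusion = (6*sin(x/5)/5) evaluated at B_t = 6*sin(B_t/5)/5
Therefore d(-6*cos(B_t/5)) = (3*cos(B_t/5)/25) dt + (6*sin(B_t/5)/5) dB_t.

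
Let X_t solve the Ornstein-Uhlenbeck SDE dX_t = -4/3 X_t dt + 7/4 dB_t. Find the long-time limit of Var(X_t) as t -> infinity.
lim Var(X_t) = 147/128

The OU SDE dX = -theta X dt + sigma dB admits the integrating factor exp(theta t): d(exp(theta t) X_t) = sigma exp(theta t) dB_t. Integrating from 0 to t gives X_t = x_0 * exp(-theta t) + sigma * int_0^t exp(-theta (t-s)) dB_s for any initial x_0. The Itô integral has variance (by the Itô isometry) sigma^2 * int_0^t exp(-2 theta (t - s)) ds = sigma^2 * (1 - exp(-2 theta t)) / (2 theta), independent of x_0.
With theta = 4/3, sigma = 7/4:
  Var(X_t) = (7/4)^2 * (1 - exp(-2*4/3 t)) / (2 * 4/3) = 147/128 - 147*exp(-8*t/3)/128.
As t -> infinity, exp(-2*4/3 t) -> 0, so the stationary variance is sigma^2 / (2 theta) = 147/128.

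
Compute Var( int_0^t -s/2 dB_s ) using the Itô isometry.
Var = t^3/12

The Itô integral of a deterministic integrand f(s) has mean 0 because each increment f(s) * (B_{s+ds} - B_s) has mean 0. By the Itô isometry:
  Var( int_0^t f(s) dB_s ) = E[ (int_0^t f(s) dB_s)^2 ] = int_0^t f(s)^2 ds.
Here f(s) = -s/2, so f(s)^2 = s^2/4. Integrate:
  int_0^t (s^2/4) ds = t^3/12.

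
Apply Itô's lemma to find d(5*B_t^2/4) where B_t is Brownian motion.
d(5*B_t^2/4) = (5/4) dt + (5*B_t/2) dB_t

Itô's formula for f(B_t) gives d f(B_t) = f'(B_t) dB_t + (1/2) f''(B_t) dt. Compute derivatives of f(x) = 5*x^2/4:
  f'(x)  = 5*x/2
  f''(x) = 5/2
Substitute x = B_t and multiply the f'' term by 1/2:
  drift     = (1/2) * (5/2) evaluated at B_t = 5/4
  diffusion = (5*x/2) evaluated at B_t = 5*B_t/2
Therefore d(5*B_t^2/4) = (5/4) dt + (5*B_t/2) dB_t.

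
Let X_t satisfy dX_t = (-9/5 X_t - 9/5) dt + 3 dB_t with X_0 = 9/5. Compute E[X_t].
E[X_t] = -1 + 14*exp(-9*t/5)/5

Taking expectations and using E[dB_t] = 0, the mean m(t) = E[X_t] satisfies the ODE m'(t) = a m(t) + b with m(0) = x_0. With a = -9/5, b = -9/5, x_0 = 9/5, the solution is
  m(t) = x_0 * exp(a t) + (b/a) * (exp(a t) - 1)
       = (9/5) * exp((-9/5) t) + ((-9/5)/(-9/5)) * (exp((-9/5) t) - 1)
       = -1 + 14*exp(-9*t/5)/5.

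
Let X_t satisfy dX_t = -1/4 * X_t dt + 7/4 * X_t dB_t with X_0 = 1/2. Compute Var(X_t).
Var(X_t) = (exp(49*t/16) - 1)*exp(-t/2)/4

For GBM dX = mu X dt + sigma X dB with X_0 = x_0, apply Itô to Y = log X: dY = (mu - sigma^2/2) dt + sigma dB, so Y_t = log(x_0) + (mu - sigma^2/2) t + sigma B_t and hence X_t = x_0 * exp((mu - sigma^2/2) t + sigma B_t).
With mu = -1/4, sigma = 7/4, x_0 = 1/2, this gives:
  X_t = 1/2 * exp((-57/32) * t + (7/4) * B_t).
Since sigma*B_t ~ Normal(0, sigma^2 t), E[exp(sigma*B_t)] = exp(sigma^2 t / 2); so E[X_t] = x_0 * exp((mu - sigma^2/2) t) * exp(sigma^2 t / 2) = x_0 * exp(mu t) = exp(-t/4)/2.
Var(X_t) = E[X_t^2] - (E[X_t])^2 = x_0^2 * exp(2 mu t) * (exp(sigma^2 t) - 1) = (exp(49*t/16) - 1)*exp(-t/2)/4.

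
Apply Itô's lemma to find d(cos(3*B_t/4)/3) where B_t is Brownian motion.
d(cos(3*B_t/4)/3) = (-3*cos(3*B_t/4)/32) dt + (-sin(3*B_t/4)/4) dB_t

Itô's formula for f(B_t) gives d f(B_t) = f'(B_t) dB_t + (1/2) f''(B_t) dt. Compute derivatives of f(x) = cos(3*x/4)/3:
  f'(x)  = -sin(3*x/4)/4
  f''(x) = -3*cos(3*x/4)/16
Substitute x = B_t and multiply the f'' term by 1/2:
  drift     = (1/2) * (-3*cos(3*x/4)/16) evaluated at B_t = -3*cos(3*B_t/4)/32
  diffusion = (-sin(3*x/4)/4) evaluated at B_t = -sin(3*B_t/4)/4
Therefore d(cos(3*B_t/4)/3) = (-3*cos(3*B_t/4)/32) dt + (-sin(3*B_t/4)/4) dB_t.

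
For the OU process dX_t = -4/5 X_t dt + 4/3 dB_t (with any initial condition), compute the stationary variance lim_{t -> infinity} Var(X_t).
lim Var(X_t) = 10/9

The OU SDE dX = -theta X dt + sigma dB admits the integrating factor exp(theta t): d(exp(theta t) X_t) = sigma exp(theta t) dB_t. Integrating from 0 to t gives X_t = x_0 * exp(-theta t) + sigma * int_0^t exp(-theta (t-s)) dB_s for any initial x_0. The Itô integral has variance (by the Itô isometry) sigma^2 * int_0^t exp(-2 theta (t - s)) ds = sigma^2 * (1 - exp(-2 theta t)) / (2 theta), independent of x_0.
With theta = 4/5, sigma = 4/3:
  Var(X_t) = (4/3)^2 * (1 - exp(-2*4/5 t)) / (2 * 4/5) = 10/9 - 10*exp(-8*t/5)/9.
As t -> infinity, exp(-2*4/5 t) -> 0, so the stationary variance is sigma^2 / (2 theta) = 10/9.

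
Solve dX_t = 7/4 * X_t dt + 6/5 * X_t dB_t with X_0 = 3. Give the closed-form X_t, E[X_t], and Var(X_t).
X_t = 3 * exp((103/100) t + (6/5) B_t); E[X_t] = 3*exp(7*t/4); Var(X_t) = 9*(exp(36*t/25) - 1)*exp(7*t/2)

For GBM dX = mu X dt + sigma X dB with X_0 = x_0, apply Itô to Y = log X: dY = (mu - sigma^2/2) dt + sigma dB, so Y_t = log(x_0) + (mu - sigma^2/2) t + sigma B_t and hence X_t = x_0 * exp((mu - sigma^2/2) t + sigma B_t).
With mu = 7/4, sigma = 6/5, x_0 = 3, this gives:
  X_t = 3 * exp((103/100) * t + (6/5) * B_t).
Since sigma*B_t ~ Normal(0, sigma^2 t), E[exp(sigma*B_t)] = exp(sigma^2 t / 2); so E[X_t] = x_0 * exp((mu - sigma^2/2) t) * exp(sigma^2 t / 2) = x_0 * exp(mu t) = 3*exp(7*t/4).
Var(X_t) = E[X_t^2] - (E[X_t])^2 = x_0^2 * exp(2 mu t) * (exp(sigma^2 t) - 1) = 9*(exp(36*t/25) - 1)*exp(7*t/2).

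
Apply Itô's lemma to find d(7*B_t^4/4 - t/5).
d(7*B_t^4/4 - t/5) = (21*B_t^2/2 - 1/5) dt + (7*B_t^3) dB_t

Itô's formula for f(t, x): d f(t, B_t) = (f_t + (1/2) f_xx) dt + f_x dB_t. Compute partials of f(t, x) = -t/5 + 7*x^4/4:
  f_t(t,x)  = -1/5
  f_x(t,x)  = 7*x^3
  f_xx(t,x) = 21*x^2
Assemble drift = f_t + (1/2) f_xx = 21*x^2/2 - 1/5 and diffusion = f_x = 7*x^3. Substituting x = B_t:
  d(7*B_t^4/4 - t/5) = (21*B_t^2/2 - 1/5) dt + (7*B_t^3) dB_t.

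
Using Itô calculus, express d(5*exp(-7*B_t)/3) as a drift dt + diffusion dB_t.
d(5*exp(-7*B_t)/3) = (245*exp(-7*B_t)/6) dt + (-35*exp(-7*B_t)/3) dB_t

Itô's formula for f(B_t) gives d f(B_t) = f'(B_t) dB_t + (1/2) f''(B_t) dt. Compute derivatives of f(x) = 5*exp(-7*x)/3:
  f'(x)  = -35*exp(-7*x)/3
  f''(x) = 245*exp(-7*x)/3
Substitute x = B_t and multiply the f'' term by 1/2:
  drift     = (1/2) * (245*exp(-7*x)/3) evaluated at B_t = 245*exp(-7*B_t)/6
  diffusion = (-35*exp(-7*x)/3) evaluated at B_t = -35*exp(-7*B_t)/3
Therefore d(5*exp(-7*B_t)/3) = (245*exp(-7*B_t)/6) dt + (-35*exp(-7*B_t)/3) dB_t.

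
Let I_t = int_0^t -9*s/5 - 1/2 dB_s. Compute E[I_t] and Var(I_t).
E[I_t] = 0; Var(I_t) = t*(108*t^2 + 90*t + 25)/100

The Itô integral of a deterministic integrand f(s) has mean 0 because each increment f(s) * (B_{s+ds} - B_s) has mean 0. By the Itô isometry:
  Var( int_0^t f(s) dB_s ) = E[ (int_0^t f(s) dB_s)^2 ] = int_0^t f(s)^2 ds.
Here f(s) = -9*s/5 - 1/2, so f(s)^2 = (18*s + 5)^2/100. Integrate:
  int_0^t ((18*s + 5)^2/100) ds = t*(108*t^2 + 90*t + 25)/100.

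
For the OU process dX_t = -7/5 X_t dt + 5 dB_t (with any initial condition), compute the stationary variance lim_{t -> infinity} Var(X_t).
lim Var(X_t) = 125/14

The OU SDE dX = -theta X dt + sigma dB admits the integrating factor exp(theta t): d(exp(theta t) X_t) = sigma exp(theta t) dB_t. Integrating from 0 to t gives X_t = x_0 * exp(-theta t) + sigma * int_0^t exp(-theta (t-s)) dB_s for any initial x_0. The Itô integral has variance (by the Itô isometry) sigma^2 * int_0^t exp(-2 theta (t - s)) ds = sigma^2 * (1 - exp(-2 theta t)) / (2 theta), independent of x_0.
With theta = 7/5, sigma = 5:
  Var(X_t) = (5)^2 * (1 - exp(-2*7/5 t)) / (2 * 7/5) = 125/14 - 125*exp(-14*t/5)/14.
As t -> infinity, exp(-2*7/5 t) -> 0, so the stationary variance is sigma^2 / (2 theta) = 125/14.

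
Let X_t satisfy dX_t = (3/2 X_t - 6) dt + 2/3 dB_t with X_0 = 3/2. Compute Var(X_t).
Var(X_t) = 4*exp(3*t)/27 - 4/27

The variance V(t) = Var(X_t) satisfies V'(t) = 2 a V(t) + c^2 with V(0) = 0 (drift coefficient is linear in X, diffusion is constant). With a = 3/2, c = 2/3, the solution is
  V(t) = (c^2 / (2 a)) * (exp(2 a t) - 1)
       = ((2/3)^2 / (2*(3/2))) * (exp(3 t) - 1)
       = 4*exp(3*t)/27 - 4/27.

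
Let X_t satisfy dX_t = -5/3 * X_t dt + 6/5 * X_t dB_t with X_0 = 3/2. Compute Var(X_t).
Var(X_t) = (9*exp(36*t/25) - 9)*exp(-10*t/3)/4

For GBM dX = mu X dt + sigma X dB with X_0 = x_0, apply Itô to Y = log X: dY = (mu - sigma^2/2) dt + sigma dB, so Y_t = log(x_0) + (mu - sigma^2/2) t + sigma B_t and hence X_t = x_0 * exp((mu - sigma^2/2) t + sigma B_t).
With mu = -5/3, sigma = 6/5, x_0 = 3/2, this gives:
  X_t = 3/2 * exp((-179/75) * t + (6/5) * B_t).
Since sigma*B_t ~ Normal(0, sigma^2 t), E[exp(sigma*B_t)] = exp(sigma^2 t / 2); so E[X_t] = x_0 * exp((mu - sigma^2/2) t) * exp(sigma^2 t / 2) = x_0 * exp(mu t) = 3*exp(-5*t/3)/2.
Var(X_t) = E[X_t^2] - (E[X_t])^2 = x_0^2 * exp(2 mu t) * (exp(sigma^2 t) - 1) = (9*exp(36*t/25) - 9)*exp(-10*t/3)/4.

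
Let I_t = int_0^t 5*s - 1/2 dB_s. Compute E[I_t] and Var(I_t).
E[I_t] = 0; Var(I_t) = t*(100*t^2 - 30*t + 3)/12

The Itô integral of a deterministic integrand f(s) has mean 0 because each increment f(s) * (B_{s+ds} - B_s) has mean 0. By the Itô isometry:
  Var( int_0^t f(s) dB_s ) = E[ (int_0^t f(s) dB_s)^2 ] = int_0^t f(s)^2 ds.
Here f(s) = 5*s - 1/2, so f(s)^2 = (10*s - 1)^2/4. Integrate:
  int_0^t ((10*s - 1)^2/4) ds = t*(100*t^2 - 30*t + 3)/12.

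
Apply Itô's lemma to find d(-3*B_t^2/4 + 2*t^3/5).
d(-3*B_t^2/4 + 2*t^3/5) = (6*t^2/5 - 3/4) dt + (-3*B_t/2) dB_t

Itô's formula for f(t, x): d f(t, B_t) = (f_t + (1/2) f_xx) dt + f_x dB_t. Compute partials of f(t, x) = 2*t^3/5 - 3*x^2/4:
  f_t(t,x)  = 6*t^2/5
  f_x(t,x)  = -3*x/2
  f_xx(t,x) = -3/2
Assemble drift = f_t + (1/2) f_xx = 6*t^2/5 - 3/4 and diffusion = f_x = -3*x/2. Substituting x = B_t:
  d(-3*B_t^2/4 + 2*t^3/5) = (6*t^2/5 - 3/4) dt + (-3*B_t/2) dB_t.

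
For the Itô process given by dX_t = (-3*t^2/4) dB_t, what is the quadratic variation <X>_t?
<X>_t = 9*t^5/80

For an Itô process dX_t = a(t) dt + b(t) dB_t, the quadratic variation is <X>_t = int_0^t b(s)^2 ds (the drift term does not contribute). Here b(s) = -3*s^2/4, so
  b(s)^2 = 9*s^4/16.
Integrating from 0 to t:
  <X>_t = int_0^t (9*s^4/16) ds = 9*t^5/80.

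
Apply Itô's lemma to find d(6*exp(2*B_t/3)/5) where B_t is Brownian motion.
d(6*exp(2*B_t/3)/5) = (4*exp(2*B_t/3)/15) dt + (4*exp(2*B_t/3)/5) dB_t

Itô's formula for f(B_t) gives d f(B_t) = f'(B_t) dB_t + (1/2) f''(B_t) dt. Compute derivatives of f(x) = 6*exp(2*x/3)/5:
  f'(x)  = 4*exp(2*x/3)/5
  f''(x) = 8*exp(2*x/3)/15
Substitute x = B_t and multiply the f'' term by 1/2:
  drift     = (1/2) * (8*exp(2*x/3)/15) evaluated at B_t = 4*exp(2*B_t/3)/15
  diffusion = (4*exp(2*x/3)/5) evaluated at B_t = 4*exp(2*B_t/3)/5
Therefore d(6*exp(2*B_t/3)/5) = (4*exp(2*B_t/3)/15) dt + (4*exp(2*B_t/3)/5) dB_t.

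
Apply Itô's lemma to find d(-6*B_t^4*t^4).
d(-6*B_t^4*t^4) = (B_t^2*t^3*(-24*B_t^2 - 36*t)) dt + (-24*B_t^3*t^4) dB_t

Itô's formula for f(t, x): d f(t, B_t) = (f_t + (1/2) f_xx) dt + f_x dB_t. Compute partials of f(t, x) = -6*t^4*x^4:
  f_t(t,x)  = -24*t^3*x^4
  f_x(t,x)  = -24*t^4*x^3
  f_xx(t,x) = -72*t^4*x^2
Assemble drift = f_t + (1/2) f_xx = t^3*x^2*(-36*t - 24*x^2) and diffusion = f_x = -24*t^4*x^3. Substituting x = B_t:
  d(-6*B_t^4*t^4) = (B_t^2*t^3*(-24*B_t^2 - 36*t)) dt + (-24*B_t^3*t^4) dB_t.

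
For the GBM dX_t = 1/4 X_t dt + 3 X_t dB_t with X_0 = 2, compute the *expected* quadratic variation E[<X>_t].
E[<X>_t] = 72*exp(19*t/2)/19 - 72/19

<X>_t = int_0^t (3 * X_s)^2 ds. Taking expectation inside the integral: E[<X>_t] = 3^2 * int_0^t E[X_s^2] ds. For GBM, E[X_s^2] = x_0^2 * exp((2 mu + sigma^2) s). Integrating:
  E[<X>_t] = 3^2 * 2^2 * (exp((2*(1/4) + 3^2) t) - 1) / (2*(1/4) + 3^2)
           = 3^2 * 2^2 * (exp((19/2) t) - 1) / (19/2) = 72*exp(19*t/2)/19 - 72/19.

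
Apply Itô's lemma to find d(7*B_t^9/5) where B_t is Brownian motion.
d(7*B_t^9/5) = (252*B_t^7/5) dt + (63*B_t^8/5) dB_t

Itô's formula for f(B_t) gives d f(B_t) = f'(B_t) dB_t + (1/2) f''(B_t) dt. Compute derivatives of f(x) = 7*x^9/5:
  f'(x)  = 63*x^8/5
  f''(x) = 504*x^7/5
Substitute x = B_t and multiply the f'' term by 1/2:
  drift     = (1/2) * (504*x^7/5) evaluated at B_t = 252*B_t^7/5
  diffusion = (63*x^8/5) evaluated at B_t = 63*B_t^8/5
Therefore d(7*B_t^9/5) = (252*B_t^7/5) dt + (63*B_t^8/5) dB_t.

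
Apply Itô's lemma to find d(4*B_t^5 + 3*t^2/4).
d(4*B_t^5 + 3*t^2/4) = (40*B_t^3 + 3*t/2) dt + (20*B_t^4) dB_t

Itô's formula for f(t, x): d f(t, B_t) = (f_t + (1/2) f_xx) dt + f_x dB_t. Compute partials of f(t, x) = 3*t^2/4 + 4*x^5:
  f_t(t,x)  = 3*t/2
  f_x(t,x)  = 20*x^4
  f_xx(t,x) = 80*x^3
Assemble drift = f_t + (1/2) f_xx = 3*t/2 + 40*x^3 and diffusion = f_x = 20*x^4. Substituting x = B_t:
  d(4*B_t^5 + 3*t^2/4) = (40*B_t^3 + 3*t/2) dt + (20*B_t^4) dB_t.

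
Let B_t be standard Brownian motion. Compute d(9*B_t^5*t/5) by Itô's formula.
d(9*B_t^5*t/5) = (9*B_t^3*(B_t^2 + 10*t)/5) dt + (9*B_t^4*t) dB_t

Itô's formula for f(t, x): d f(t, B_t) = (f_t + (1/2) f_xx) dt + f_x dB_t. Compute partials of f(t, x) = 9*t*x^5/5:
  f_t(t,x)  = 9*x^5/5
  f_x(t,x)  = 9*t*x^4
  f_xx(t,x) = 36*t*x^3
Assemble drift = f_t + (1/2) f_xx = 9*x^3*(10*t + x^2)/5 and diffusion = f_x = 9*t*x^4. Substituting x = B_t:
  d(9*B_t^5*t/5) = (9*B_t^3*(B_t^2 + 10*t)/5) dt + (9*B_t^4*t) dB_t.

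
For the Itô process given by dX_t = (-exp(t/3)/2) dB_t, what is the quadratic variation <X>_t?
<X>_t = 3*exp(2*t/3)/8 - 3/8

For an Itô process dX_t = a(t) dt + b(t) dB_t, the quadratic variation is <X>_t = int_0^t b(s)^2 ds (the drift term does not contribute). Here b(s) = -exp(s/3)/2, so
  b(s)^2 = exp(2*s/3)/4.
Integrating from 0 to t:
  <X>_t = int_0^t (exp(2*s/3)/4) ds = 3*exp(2*t/3)/8 - 3/8.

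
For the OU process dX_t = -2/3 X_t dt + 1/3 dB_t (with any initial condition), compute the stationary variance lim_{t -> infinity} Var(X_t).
lim Var(X_t) = 1/12

The OU SDE dX = -theta X dt + sigma dB admits the integrating factor exp(theta t): d(exp(theta t) X_t) = sigma exp(theta t) dB_t. Integrating from 0 to t gives X_t = x_0 * exp(-theta t) + sigma * int_0^t exp(-theta (t-s)) dB_s for any initial x_0. The Itô integral has variance (by the Itô isometry) sigma^2 * int_0^t exp(-2 theta (t - s)) ds = sigma^2 * (1 - exp(-2 theta t)) / (2 theta), independent of x_0.
With theta = 2/3, sigma = 1/3:
  Var(X_t) = (1/3)^2 * (1 - exp(-2*2/3 t)) / (2 * 2/3) = 1/12 - exp(-4*t/3)/12.
As t -> infinity, exp(-2*2/3 t) -> 0, so the stationary variance is sigma^2 / (2 theta) = 1/12.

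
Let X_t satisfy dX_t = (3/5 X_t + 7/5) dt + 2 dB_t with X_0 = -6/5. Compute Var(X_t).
Var(X_t) = 10*exp(6*t/5)/3 - 10/3

The variance V(t) = Var(X_t) satisfies V'(t) = 2 a V(t) + c^2 with V(0) = 0 (drift coefficient is linear in X, diffusion is constant). With a = 3/5, c = 2, the solution is
  V(t) = (c^2 / (2 a)) * (exp(2 a t) - 1)
       = (2^2 / (2*(3/5))) * (exp((6/5) t) - 1)
       = 10*exp(6*t/5)/3 - 10/3.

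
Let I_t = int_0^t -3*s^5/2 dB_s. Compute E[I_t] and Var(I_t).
E[I_t] = 0; Var(I_t) = 9*t^11/44

The Itô integral of a deterministic integrand f(s) has mean 0 because each increment f(s) * (B_{s+ds} - B_s) has mean 0. By the Itô isometry:
  Var( int_0^t f(s) dB_s ) = E[ (int_0^t f(s) dB_s)^2 ] = int_0^t f(s)^2 ds.
Here f(s) = -3*s^5/2, so f(s)^2 = 9*s^10/4. Integrate:
  int_0^t (9*s^10/4) ds = 9*t^11/44.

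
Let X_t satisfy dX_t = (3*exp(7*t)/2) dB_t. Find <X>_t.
<X>_t = 9*exp(14*t)/56 - 9/56

For an Itô process dX_t = a(t) dt + b(t) dB_t, the quadratic variation is <X>_t = int_0^t b(s)^2 ds (the drift term does not contribute). Here b(s) = 3*exp(7*s)/2, so
  b(s)^2 = 9*exp(14*s)/4.
Integrating from 0 to t:
  <X>_t = int_0^t (9*exp(14*s)/4) ds = 9*exp(14*t)/56 - 9/56.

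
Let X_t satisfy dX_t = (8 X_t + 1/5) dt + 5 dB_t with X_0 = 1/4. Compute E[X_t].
E[X_t] = 11*exp(8*t)/40 - 1/40

Taking expectations and using E[dB_t] = 0, the mean m(t) = E[X_t] satisfies the ODE m'(t) = a m(t) + b with m(0) = x_0. With a = 8, b = 1/5, x_0 = 1/4, the solution is
  m(t) = x_0 * exp(a t) + (b/a) * (exp(a t) - 1)
       = (1/4) * exp(8 t) + ((1/5)/8) * (exp(8 t) - 1)
       = 11*exp(8*t)/40 - 1/40.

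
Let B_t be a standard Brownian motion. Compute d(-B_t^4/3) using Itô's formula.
d(-B_t^4/3) = (-2*B_t^2) dt + (-4*B_t^3/3) dB_t

Itô's formula for f(B_t) gives d f(B_t) = f'(B_t) dB_t + (1/2) f''(B_t) dt. Compute derivatives of f(x) = -x^4/3:
  f'(x)  = -4*x^3/3
  f''(x) = -4*x^2
Substitute x = B_t and multiply the f'' term by 1/2:
  drift     = (1/2) * (-4*x^2) evaluated at B_t = -2*B_t^2
  diffusion = (-4*x^3/3) evaluated at B_t = -4*B_t^3/3
Therefore d(-B_t^4/3) = (-2*B_t^2) dt + (-4*B_t^3/3) dB_t.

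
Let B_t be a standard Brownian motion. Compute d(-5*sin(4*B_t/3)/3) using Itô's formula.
d(-5*sin(4*B_t/3)/3) = (40*sin(4*B_t/3)/27) dt + (-20*cos(4*B_t/3)/9) dB_t

Itô's formula for f(B_t) gives d f(B_t) = f'(B_t) dB_t + (1/2) f''(B_t) dt. Compute derivatives of f(x) = -5*sin(4*x/3)/3:
  f'(x)  = -20*cos(4*x/3)/9
  f''(x) = 80*sin(4*x/3)/27
Substitute x = B_t and multiply the f'' term by 1/2:
  drift     = (1/2) * (80*sin(4*x/3)/27) evaluated at B_t = 40*sin(4*B_t/3)/27
  diffusion = (-20*cos(4*x/3)/9) evaluated at B_t = -20*cos(4*B_t/3)/9
Therefore d(-5*sin(4*B_t/3)/3) = (40*sin(4*B_t/3)/27) dt + (-20*cos(4*B_t/3)/9) dB_t.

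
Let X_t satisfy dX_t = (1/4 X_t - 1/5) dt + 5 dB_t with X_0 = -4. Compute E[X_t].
E[X_t] = 4/5 - 24*exp(t/4)/5

Taking expectations and using E[dB_t] = 0, the mean m(t) = E[X_t] satisfies the ODE m'(t) = a m(t) + b with m(0) = x_0. With a = 1/4, b = -1/5, x_0 = -4, the solution is
  m(t) = x_0 * exp(a t) + (b/a) * (exp(a t) - 1)
       = (-4) * exp((1/4) t) + ((-1/5)/(1/4)) * (exp((1/4) t) - 1)
       = 4/5 - 24*exp(t/4)/5.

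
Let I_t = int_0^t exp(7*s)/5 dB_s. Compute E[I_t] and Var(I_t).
E[I_t] = 0; Var(I_t) = exp(14*t)/350 - 1/350

The Itô integral of a deterministic integrand f(s) has mean 0 because each increment f(s) * (B_{s+ds} - B_s) has mean 0. By the Itô isometry:
  Var( int_0^t f(s) dB_s ) = E[ (int_0^t f(s) dB_s)^2 ] = int_0^t f(s)^2 ds.
Here f(s) = exp(7*s)/5, so f(s)^2 = exp(14*s)/25. Integrate:
  int_0^t (exp(14*s)/25) ds = exp(14*t)/350 - 1/350.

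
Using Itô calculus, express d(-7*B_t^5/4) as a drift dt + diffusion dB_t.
d(-7*B_t^5/4) = (-35*B_t^3/2) dt + (-35*B_t^4/4) dB_t

Itô's formula for f(B_t) gives d f(B_t) = f'(B_t) dB_t + (1/2) f''(B_t) dt. Compute derivatives of f(x) = -7*x^5/4:
  f'(x)  = -35*x^4/4
  f''(x) = -35*x^3
Substitute x = B_t and multiply the f'' term by 1/2:
  drift     = (1/2) * (-35*x^3) evaluated at B_t = -35*B_t^3/2
  diffusion = (-35*x^4/4) evaluated at B_t = -35*B_t^4/4
Therefore d(-7*B_t^5/4) = (-35*B_t^3/2) dt + (-35*B_t^4/4) dB_t.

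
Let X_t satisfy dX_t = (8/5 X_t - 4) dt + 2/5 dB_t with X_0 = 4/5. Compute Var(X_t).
Var(X_t) = exp(16*t/5)/20 - 1/20

The variance V(t) = Var(X_t) satisfies V'(t) = 2 a V(t) + c^2 with V(0) = 0 (drift coefficient is linear in X, diffusion is constant). With a = 8/5, c = 2/5, the solution is
  V(t) = (c^2 / (2 a)) * (exp(2 a t) - 1)
       = ((2/5)^2 / (2*(8/5))) * (exp((16/5) t) - 1)
       = exp(16*t/5)/20 - 1/20.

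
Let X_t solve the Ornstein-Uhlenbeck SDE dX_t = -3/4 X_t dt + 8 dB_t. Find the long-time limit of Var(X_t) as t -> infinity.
lim Var(X_t) = 128/3

The OU SDE dX = -theta X dt + sigma dB admits the integrating factor exp(theta t): d(exp(theta t) X_t) = sigma exp(theta t) dB_t. Integrating from 0 to t gives X_t = x_0 * exp(-theta t) + sigma * int_0^t exp(-theta (t-s)) dB_s for any initial x_0. The Itô integral has variance (by the Itô isometry) sigma^2 * int_0^t exp(-2 theta (t - s)) ds = sigma^2 * (1 - exp(-2 theta t)) / (2 theta), independent of x_0.
With theta = 3/4, sigma = 8:
  Var(X_t) = (8)^2 * (1 - exp(-2*3/4 t)) / (2 * 3/4) = 128/3 - 128*exp(-3*t/2)/3.
As t -> infinity, exp(-2*3/4 t) -> 0, so the stationary variance is sigma^2 / (2 theta) = 128/3.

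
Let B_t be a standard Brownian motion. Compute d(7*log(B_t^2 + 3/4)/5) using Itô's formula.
d(7*log(B_t^2 + 3/4)/5) = (28*(3 - 4*B_t^2)/(5*(4*B_t^2 + 3)^2)) dt + (56*B_t/(5*(4*B_t^2 + 3))) dB_t

Itô's formula for f(B_t) gives d f(B_t) = f'(B_t) dB_t + (1/2) f''(B_t) dt. Compute derivatives of f(x) = 7*log(x^2 + 3/4)/5:
  f'(x)  = 56*x/(5*(4*x^2 + 3))
  f''(x) = 56*(3 - 4*x^2)/(5*(4*x^2 + 3)^2)
Substitute x = B_t and multiply the f'' term by 1/2:
  drift     = (1/2) * (56*(3 - 4*x^2)/(5*(4*x^2 + 3)^2)) evaluated at B_t = 28*(3 - 4*B_t^2)/(5*(4*B_t^2 + 3)^2)
  diffusion = (56*x/(5*(4*x^2 + 3))) evaluated at B_t = 56*B_t/(5*(4*B_t^2 + 3))
Therefore d(7*log(B_t^2 + 3/4)/5) = (28*(3 - 4*B_t^2)/(5*(4*B_t^2 + 3)^2)) dt + (56*B_t/(5*(4*B_t^2 + 3))) dB_t.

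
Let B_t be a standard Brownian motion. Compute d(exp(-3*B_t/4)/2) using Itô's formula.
d(exp(-3*B_t/4)/2) = (9*exp(-3*B_t/4)/64) dt + (-3*exp(-3*B_t/4)/8) dB_t

Itô's formula for f(B_t) gives d f(B_t) = f'(B_t) dB_t + (1/2) f''(B_t) dt. Compute derivatives of f(x) = exp(-3*x/4)/2:
  f'(x)  = -3*exp(-3*x/4)/8
  f''(x) = 9*exp(-3*x/4)/32
Substitute x = B_t and multiply the f'' term by 1/2:
  drift     = (1/2) * (9*exp(-3*x/4)/32) evaluated at B_t = 9*exp(-3*B_t/4)/64
  diffusion = (-3*exp(-3*x/4)/8) evaluated at B_t = -3*exp(-3*B_t/4)/8
Therefore d(exp(-3*B_t/4)/2) = (9*exp(-3*B_t/4)/64) dt + (-3*exp(-3*B_t/4)/8) dB_t.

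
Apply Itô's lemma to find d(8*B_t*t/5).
d(8*B_t*t/5) = (8*B_t/5) dt + (8*t/5) dB_t

Itô's formula for f(t, x): d f(t, B_t) = (f_t + (1/2) f_xx) dt + f_x dB_t. Compute partials of f(t, x) = 8*t*x/5:
  f_t(t,x)  = 8*x/5
  f_x(t,x)  = 8*t/5
  f_xx(t,x) = 0
Assemble drift = f_t + (1/2) f_xx = 8*x/5 and diffusion = f_x = 8*t/5. Substituting x = B_t:
  d(8*B_t*t/5) = (8*B_t/5) dt + (8*t/5) dB_t.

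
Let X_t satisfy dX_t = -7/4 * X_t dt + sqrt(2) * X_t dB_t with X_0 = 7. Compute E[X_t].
E[X_t] = 7*exp(-7*t/4)

For GBM dX = mu X dt + sigma X dB with X_0 = x_0, apply Itô to Y = log X: dY = (mu - sigma^2/2) dt + sigma dB, so Y_t = log(x_0) + (mu - sigma^2/2) t + sigma B_t and hence X_t = x_0 * exp((mu - sigma^2/2) t + sigma B_t).
With mu = -7/4, sigma = sqrt(2), x_0 = 7, this gives:
  X_t = 7 * exp((-11/4) * t + (sqrt(2)) * B_t).
Since sigma*B_t ~ Normal(0, sigma^2 t), E[exp(sigma*B_t)] = exp(sigma^2 t / 2); so E[X_t] = x_0 * exp((mu - sigma^2/2) t) * exp(sigma^2 t / 2) = x_0 * exp(mu t) = 7*exp(-7*t/4).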